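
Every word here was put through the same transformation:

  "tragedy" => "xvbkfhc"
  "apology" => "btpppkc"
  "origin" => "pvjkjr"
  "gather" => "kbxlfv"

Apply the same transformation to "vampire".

The shift depends on letter class: consonant t→x is +4, but vowel a→b is +1. Vowels shift forward by 1 and consonants shift forward by 4.
Applying it to vampire: v(cons)+4=z, a(vowel)+1=b, m(cons)+4=q, p(cons)+4=t, i(vowel)+1=j, r(cons)+4=v, e(vowel)+1=f.

zbqtjvf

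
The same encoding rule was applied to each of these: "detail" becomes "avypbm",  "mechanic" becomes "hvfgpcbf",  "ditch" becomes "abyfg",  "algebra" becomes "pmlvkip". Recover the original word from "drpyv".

skate

d(3)→a(0) and e(4)→v(21) fit y≡21x+15 (mod 26); the inverse of 21 mod 26 is 5. Each letter's alphabet position (a=0..z=25) is mapped through 21·x+15 mod 26 — an affine cipher.
Reversing it on drpyv: d(3)→5·(3−15)≡18=s; r(17)→5·(17−15)≡10=k; p(15)→5·(15−15)≡0=a; y(24)→5·(24−15)≡19=t; v(21)→5·(21−15)≡4=e (all mod 26).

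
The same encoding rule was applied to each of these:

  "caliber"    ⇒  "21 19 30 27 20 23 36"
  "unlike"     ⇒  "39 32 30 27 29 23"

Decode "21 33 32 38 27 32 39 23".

c is letter #3 and maps to 21: an offset of 18. The number is (letter's place in the alphabet, a=1) + 18.
Reversing it on 21 33 32 38 27 32 39 23: 21→(21−18)÷1=3=c, 33→(33−18)÷1=15=o, 32→(32−18)÷1=14=n, 38→(38−18)÷1=20=t, 27→(27−18)÷1=9=i, 32→(32−18)÷1=14=n, 39→(39−18)÷1=21=u, 23→(23−18)÷1=5=e.

continue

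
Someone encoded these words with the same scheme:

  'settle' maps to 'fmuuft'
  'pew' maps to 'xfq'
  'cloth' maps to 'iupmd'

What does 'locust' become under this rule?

utvdpm

The output letters match the input read backwards, each shifted +1: settle reversed is elttes. The word is reversed, then every letter is shifted forward by 1.
On locust: reverse → tsucol; then shift: t+1=u, s+1=t, u+1=v, c+1=d, o+1=p, l+1=m.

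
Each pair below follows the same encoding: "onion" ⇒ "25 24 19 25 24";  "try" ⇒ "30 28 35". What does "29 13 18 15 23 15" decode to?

o is letter #15 and maps to 25: an offset of 10. Letters become their 1-based position plus 10 (so a→11, b→12, …).
Undoing it on 29 13 18 15 23 15: 29→(29−10)÷1=19=s, 13→(13−10)÷1=3=c, 18→(18−10)÷1=8=h, 15→(15−10)÷1=5=e, 23→(23−10)÷1=13=m, 15→(15−10)÷1=5=e.

scheme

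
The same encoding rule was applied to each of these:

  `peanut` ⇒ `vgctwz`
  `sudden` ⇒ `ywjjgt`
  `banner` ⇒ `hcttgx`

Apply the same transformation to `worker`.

The shift depends on letter class: consonant p→v is +6, but vowel e→g is +2. The rule splits by letter class: vowels +2, consonants +6.
Applying it to worker: w(cons)+6=c, o(vowel)+2=q, r(cons)+6=x, k(cons)+6=q, e(vowel)+2=g, r(cons)+6=x.

cqxqgx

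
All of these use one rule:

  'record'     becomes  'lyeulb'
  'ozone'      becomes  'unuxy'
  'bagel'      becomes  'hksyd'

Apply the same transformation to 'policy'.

rudmeq

Each letter's alphabet position (a=0..z=25) is mapped through 23·x+10 mod 26 — an affine cipher.
Applying it to policy: p(15)→23·15+10≡17=r; o(14)→23·14+10≡20=u; l(11)→23·11+10≡3=d; i(8)→23·8+10≡12=m; c(2)→23·2+10≡4=e; y(24)→23·24+10≡16=q (all mod 26).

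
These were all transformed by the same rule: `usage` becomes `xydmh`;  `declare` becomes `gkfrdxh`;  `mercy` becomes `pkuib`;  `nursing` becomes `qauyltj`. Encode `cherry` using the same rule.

Shifts by position in usage: pos 0: u→x (+3), pos 1: s→y (+6), pos 2: a→d (+3), pos 3: g→m (+6) — repeating every 2. It's a Vigenère-style cipher with numeric key [3,6]: position i shifts by key[i mod 2].
Applying it to cherry: c+3=f, h+6=n, e+3=h, r+6=x, r+3=u, y+6=e.

fnhxue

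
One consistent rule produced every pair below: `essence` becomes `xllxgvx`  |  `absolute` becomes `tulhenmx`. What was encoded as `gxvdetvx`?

Compare letters: e→x is +19, s→l is +19, s→l is +19 — a constant shift. Each letter is shifted forward by 19 in the alphabet (a Caesar shift of +19).
Reversing it on gxvdetvx: g−19=n, x−19=e, v−19=c, d−19=k, e−19=l, t−19=a, v−19=c, x−19=e.

necklace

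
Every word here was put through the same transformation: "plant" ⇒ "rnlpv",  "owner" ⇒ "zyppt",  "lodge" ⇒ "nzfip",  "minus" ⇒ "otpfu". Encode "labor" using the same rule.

nldzt

Two shifts are in play — +11 for a/e/i/o/u, +2 for every other letter.
For labor: l(cons)+2=n, a(vowel)+11=l, b(cons)+2=d, o(vowel)+11=z, r(cons)+2=t.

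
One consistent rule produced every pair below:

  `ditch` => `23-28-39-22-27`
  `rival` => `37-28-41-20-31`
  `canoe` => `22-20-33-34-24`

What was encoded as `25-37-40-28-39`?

fruit

d is letter #4 and maps to 23: an offset of 19. Letters become their 1-based position plus 19 (so a→20, b→21, …).
Reversing it on 25-37-40-28-39: 25→(25−19)÷1=6=f, 37→(37−19)÷1=18=r, 40→(40−19)÷1=21=u, 28→(28−19)÷1=9=i, 39→(39−19)÷1=20=t.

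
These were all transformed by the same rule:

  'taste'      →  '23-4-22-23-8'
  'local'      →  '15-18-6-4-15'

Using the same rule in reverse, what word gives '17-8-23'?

t is letter #20 and maps to 23: an offset of 3. The number is (letter's place in the alphabet, a=1) + 3.
Decoding 17-8-23: 17→(17−3)÷1=14=n, 8→(8−3)÷1=5=e, 23→(23−3)÷1=20=t.

net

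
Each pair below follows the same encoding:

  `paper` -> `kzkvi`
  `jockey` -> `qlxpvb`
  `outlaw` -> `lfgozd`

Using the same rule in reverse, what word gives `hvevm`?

seven

Each pair mirrors across the alphabet (p↔k, a↔z, p↔k): positions sum to 25. Letters are reflected about the middle of the alphabet (position → 25−position): Atbash.
Decoding hvevm: h↔s, v↔e, e↔v, v↔e, m↔n.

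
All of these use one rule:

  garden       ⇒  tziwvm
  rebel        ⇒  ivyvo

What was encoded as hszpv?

Each pair mirrors across the alphabet (g↔t, a↔z, r↔i): positions sum to 25. This is the alphabet-reversal cipher (Atbash): a becomes z, b becomes y, etc.
Decoding hszpv: h↔s, s↔h, z↔a, p↔k, v↔e.

shake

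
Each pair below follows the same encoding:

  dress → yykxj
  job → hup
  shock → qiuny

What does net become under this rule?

Two steps: reverse the string, then apply a Caesar shift of +6.
Applying it to net: reverse → ten; then shift: t+6=z, e+6=k, n+6=t.

zkt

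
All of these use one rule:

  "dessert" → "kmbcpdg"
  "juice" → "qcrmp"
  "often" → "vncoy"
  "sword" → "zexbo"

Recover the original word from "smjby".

In dessert: d→k is +7, e→m is +8, s→b is +9, s→c is +10 — the shift increases by 1 each position. Each letter shifts forward by (position + 7), i.e. 7, 8, 9, … — the shift grows by one for each successive letter.
Decoding smjby: s−7=l, m−8=e, j−9=a, b−10=r, y−11=n.

learn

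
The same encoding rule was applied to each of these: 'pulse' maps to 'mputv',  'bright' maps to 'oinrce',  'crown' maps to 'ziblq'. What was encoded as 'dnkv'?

aide

p(15)→m(12) and u(20)→p(15) fit y≡11x+3 (mod 26); the inverse of 11 mod 26 is 19. Treating letters as 0–25, the rule is x ↦ 11x + 3 (mod 26).
Reversing it on dnkv: d(3)→19·(3−3)≡0=a; n(13)→19·(13−3)≡8=i; k(10)→19·(10−3)≡3=d; v(21)→19·(21−3)≡4=e (all mod 26).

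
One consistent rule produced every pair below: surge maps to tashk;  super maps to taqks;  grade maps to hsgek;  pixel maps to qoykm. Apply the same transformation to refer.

skgks

The rule splits by letter class: vowels +6, consonants +1.
On refer: r(cons)+1=s, e(vowel)+6=k, f(cons)+1=g, e(vowel)+6=k, r(cons)+1=s.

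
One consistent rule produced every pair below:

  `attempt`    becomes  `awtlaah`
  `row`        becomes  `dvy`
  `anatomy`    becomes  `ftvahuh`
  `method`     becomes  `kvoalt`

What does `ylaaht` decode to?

The output letters match the input read backwards, each shifted +7: attempt reversed is tpmetta. Read the word backwards and shift each letter +7.
Decoding ylaaht: shift back: y−7=r, l−7=e, a−7=t, a−7=t, h−7=a, t−7=m → rettam; then reverse → matter.

matter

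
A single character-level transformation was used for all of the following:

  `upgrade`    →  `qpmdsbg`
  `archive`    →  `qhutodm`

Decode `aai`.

woo

The output letters match the input read backwards, each shifted +12: upgrade reversed is edargpu. Read the word backwards and shift each letter +12.
Reversing it on aai: shift back: a−12=o, a−12=o, i−12=w → oow; then reverse → woo.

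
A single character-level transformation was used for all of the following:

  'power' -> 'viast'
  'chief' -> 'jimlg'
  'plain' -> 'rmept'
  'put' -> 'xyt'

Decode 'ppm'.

ill

The output letters match the input read backwards, each shifted +4: power reversed is rewop. The word is reversed, then every letter is shifted forward by 4.
Undoing it on ppm: shift back: p−4=l, p−4=l, m−4=i → lli; then reverse → ill.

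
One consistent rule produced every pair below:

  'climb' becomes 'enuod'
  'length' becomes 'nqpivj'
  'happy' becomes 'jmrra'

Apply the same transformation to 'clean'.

The shift depends on letter class: consonant c→e is +2, but vowel i→u is +12. The rule splits by letter class: vowels +12, consonants +2.
On clean: c(cons)+2=e, l(cons)+2=n, e(vowel)+12=q, a(vowel)+12=m, n(cons)+2=p.

enqmp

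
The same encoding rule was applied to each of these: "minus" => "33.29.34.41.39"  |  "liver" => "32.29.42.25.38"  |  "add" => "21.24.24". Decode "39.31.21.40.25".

skate

m is letter #13 and maps to 33: an offset of 20. Letters become their 1-based position plus 20 (so a→21, b→22, …).
Decoding 39.31.21.40.25: 39→(39−20)÷1=19=s, 31→(31−20)÷1=11=k, 21→(21−20)÷1=1=a, 40→(40−20)÷1=20=t, 25→(25−20)÷1=5=e.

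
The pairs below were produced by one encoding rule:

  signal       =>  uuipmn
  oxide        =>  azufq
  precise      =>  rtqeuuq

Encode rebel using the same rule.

tqdqn

The rule splits by letter class: vowels +12, consonants +2.
For rebel: r(cons)+2=t, e(vowel)+12=q, b(cons)+2=d, e(vowel)+12=q, l(cons)+2=n.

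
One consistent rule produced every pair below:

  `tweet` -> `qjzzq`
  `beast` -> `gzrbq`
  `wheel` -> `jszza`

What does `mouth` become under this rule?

ptfqs

This is an affine cipher: with a=0,…,z=25, each position x becomes (15x+17) mod 26.
On mouth: m(12)→15·12+17≡15=p; o(14)→15·14+17≡19=t; u(20)→15·20+17≡5=f; t(19)→15·19+17≡16=q; h(7)→15·7+17≡18=s (all mod 26).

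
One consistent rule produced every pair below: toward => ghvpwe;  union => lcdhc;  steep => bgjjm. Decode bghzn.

t(19)→g(6) and o(14)→h(7) fit y≡5x+15 (mod 26); the inverse of 5 mod 26 is 21. This is an affine cipher: with a=0,…,z=25, each position x becomes (5x+15) mod 26.
Undoing it on bghzn: b(1)→21·(1−15)≡18=s; g(6)→21·(6−15)≡19=t; h(7)→21·(7−15)≡14=o; z(25)→21·(25−15)≡2=c; n(13)→21·(13−15)≡10=k (all mod 26).

stock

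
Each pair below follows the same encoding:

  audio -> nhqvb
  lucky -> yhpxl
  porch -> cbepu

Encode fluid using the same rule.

Compare letters: a→n is +13, u→h is +13, d→q is +13 — a constant shift. This is a Caesar cipher with shift 13.
Applying it to fluid: f+13=s, l+13=y, u+13=h, i+13=v, d+13=q.

syhvq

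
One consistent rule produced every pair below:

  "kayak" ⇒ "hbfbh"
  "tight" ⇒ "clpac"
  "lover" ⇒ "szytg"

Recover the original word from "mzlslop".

boiling

Each letter's alphabet position (a=0..z=25) is mapped through 11·x+1 mod 26 — an affine cipher.
Reversing it on mzlslop: m(12)→19·(12−1)≡1=b; z(25)→19·(25−1)≡14=o; l(11)→19·(11−1)≡8=i; s(18)→19·(18−1)≡11=l; l(11)→19·(11−1)≡8=i; o(14)→19·(14−1)≡13=n; p(15)→19·(15−1)≡6=g (all mod 26).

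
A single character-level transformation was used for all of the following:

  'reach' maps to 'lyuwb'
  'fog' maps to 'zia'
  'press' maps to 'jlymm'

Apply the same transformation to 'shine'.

It's a constant shift of +20 (ROT20).
On shine: s+20=m, h+20=b, i+20=c, n+20=h, e+20=y.

mbchy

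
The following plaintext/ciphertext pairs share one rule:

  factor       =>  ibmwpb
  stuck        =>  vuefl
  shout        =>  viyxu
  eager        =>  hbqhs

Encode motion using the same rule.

Shifts by position in factor: pos 0: f→i (+3), pos 1: a→b (+1), pos 2: c→m (+10), pos 3: t→w (+3), pos 4: o→p (+1), pos 5: r→b (+10) — repeating every 3. The shifts repeat in a cycle of length 3: positions 0,1,… shift by +3, +1, +10, then the pattern repeats.
Applying it to motion: m+3=p, o+1=p, t+10=d, i+3=l, o+1=p, n+10=x.

ppdlpx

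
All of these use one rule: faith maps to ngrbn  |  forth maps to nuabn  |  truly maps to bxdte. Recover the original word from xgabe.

party

Shifts by position in faith: pos 0: f→n (+8), pos 1: a→g (+6), pos 2: i→r (+9), pos 3: t→b (+8), pos 4: h→n (+6) — repeating every 3. It's a Vigenère-style cipher with numeric key [8,6,9]: position i shifts by key[i mod 3].
Reversing it on xgabe: x−8=p, g−6=a, a−9=r, b−8=t, e−6=y.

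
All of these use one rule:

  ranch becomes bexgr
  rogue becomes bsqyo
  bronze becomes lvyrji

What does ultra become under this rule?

epdvk

Shifts by position in ranch: pos 0: r→b (+10), pos 1: a→e (+4), pos 2: n→x (+10), pos 3: c→g (+4) — repeating every 2. It's a Vigenère-style cipher with numeric key [10,4]: position i shifts by key[i mod 2].
On ultra: u+10=e, l+4=p, t+10=d, r+4=v, a+10=k.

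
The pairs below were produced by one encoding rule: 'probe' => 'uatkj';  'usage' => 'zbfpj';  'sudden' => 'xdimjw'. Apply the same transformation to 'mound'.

Shifts by position in probe: pos 0: p→u (+5), pos 1: r→a (+9), pos 2: o→t (+5), pos 3: b→k (+9) — repeating every 2. The shifts repeat in a cycle of length 2: positions 0,1,… shift by +5, +9, then the pattern repeats.
On mound: m+5=r, o+9=x, u+5=z, n+9=w, d+5=i.

rxzwi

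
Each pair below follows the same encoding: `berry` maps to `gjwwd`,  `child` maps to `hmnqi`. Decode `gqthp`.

Compare letters: b→g is +5, e→j is +5, r→w is +5 — a constant shift. Every letter moves 5 places later in the alphabet, wrapping around z→a.
Decoding gqthp: g−5=b, q−5=l, t−5=o, h−5=c, p−5=k.

block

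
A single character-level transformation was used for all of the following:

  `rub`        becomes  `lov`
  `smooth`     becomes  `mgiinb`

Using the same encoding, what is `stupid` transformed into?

Compare letters: r→l is +20, u→o is +20, b→v is +20 — a constant shift. This is a Caesar cipher with shift 20.
Applying it to stupid: s+20=m, t+20=n, u+20=o, p+20=j, i+20=c, d+20=x.

mnojcx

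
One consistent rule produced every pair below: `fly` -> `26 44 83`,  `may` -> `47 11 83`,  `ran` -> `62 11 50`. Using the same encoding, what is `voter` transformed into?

With a=1..z=26, the number is 3·pos + 8.
For voter: v=22→74, o=15→53, t=20→68, e=5→23, r=18→62.

74 53 68 23 62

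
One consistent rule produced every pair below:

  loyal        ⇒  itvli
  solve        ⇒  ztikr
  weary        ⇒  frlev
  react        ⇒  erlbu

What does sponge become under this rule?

Treating letters as 0–25, the rule is x ↦ 21x + 11 (mod 26).
For sponge: s(18)→21·18+11≡25=z; p(15)→21·15+11≡14=o; o(14)→21·14+11≡19=t; n(13)→21·13+11≡24=y; g(6)→21·6+11≡7=h; e(4)→21·4+11≡17=r (all mod 26).

zotyhr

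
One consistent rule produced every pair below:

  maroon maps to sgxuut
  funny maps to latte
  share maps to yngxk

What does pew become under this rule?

vkc

It's a constant shift of +6 (ROT6).
For pew: p+6=v, e+6=k, w+6=c.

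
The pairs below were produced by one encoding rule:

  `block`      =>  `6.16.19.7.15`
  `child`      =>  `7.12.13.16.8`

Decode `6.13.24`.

bit

The number is (letter's place in the alphabet, a=1) + 4.
Decoding 6.13.24: 6→(6−4)÷1=2=b, 13→(13−4)÷1=9=i, 24→(24−4)÷1=20=t.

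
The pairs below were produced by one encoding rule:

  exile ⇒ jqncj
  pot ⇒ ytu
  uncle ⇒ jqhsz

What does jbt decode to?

owe

The output letters match the input read backwards, each shifted +5: exile reversed is elixe. The word is reversed, then every letter is shifted forward by 5.
Decoding jbt: shift back: j−5=e, b−5=w, t−5=o → ewo; then reverse → owe.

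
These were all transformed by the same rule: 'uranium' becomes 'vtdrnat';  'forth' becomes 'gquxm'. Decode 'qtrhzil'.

produce

Each letter shifts forward by (position + 1), i.e. 1, 2, 3, … — the shift grows by one for each successive letter.
Decoding qtrhzil: q−1=p, t−2=r, r−3=o, h−4=d, z−5=u, i−6=c, l−7=e.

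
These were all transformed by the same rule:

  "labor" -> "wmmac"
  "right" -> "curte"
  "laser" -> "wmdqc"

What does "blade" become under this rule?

mxlpp

Shifts by position in labor: pos 0: l→w (+11), pos 1: a→m (+12), pos 2: b→m (+11), pos 3: o→a (+12) — repeating every 2. A repeating key of period 2 is used — shifts +11, +12 over and over.
On blade: b+11=m, l+12=x, a+11=l, d+12=p, e+11=p.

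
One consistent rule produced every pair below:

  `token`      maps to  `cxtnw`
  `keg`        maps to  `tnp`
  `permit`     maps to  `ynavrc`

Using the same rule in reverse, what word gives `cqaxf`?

Compare letters: t→c is +9, o→x is +9, k→t is +9 — a constant shift. Every letter moves 9 places later in the alphabet, wrapping around z→a.
Decoding cqaxf: c−9=t, q−9=h, a−9=r, x−9=o, f−9=w.

throw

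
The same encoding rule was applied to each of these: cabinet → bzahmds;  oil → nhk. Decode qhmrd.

This is a Caesar cipher with shift 25.
Undoing it on qhmrd: q−25=r, h−25=i, m−25=n, r−25=s, d−25=e.

rinse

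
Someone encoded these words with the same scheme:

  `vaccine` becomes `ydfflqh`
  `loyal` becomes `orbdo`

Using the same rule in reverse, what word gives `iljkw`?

Compare letters: v→y is +3, a→d is +3, c→f is +3 — a constant shift. This is a Caesar cipher with shift 3.
Undoing it on iljkw: i−3=f, l−3=i, j−3=g, k−3=h, w−3=t.

fight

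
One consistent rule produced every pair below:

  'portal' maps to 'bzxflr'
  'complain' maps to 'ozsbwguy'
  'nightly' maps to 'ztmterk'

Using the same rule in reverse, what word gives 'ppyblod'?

Shifts by position in portal: pos 0: p→b (+12), pos 1: o→z (+11), pos 2: r→x (+6), pos 3: t→f (+12), pos 4: a→l (+11), pos 5: l→r (+6) — repeating every 3. The shifts repeat in a cycle of length 3: positions 0,1,… shift by +12, +11, +6, then the pattern repeats.
Decoding ppyblod: p−12=d, p−11=e, y−6=s, b−12=p, l−11=a, o−6=i, d−12=r.

despair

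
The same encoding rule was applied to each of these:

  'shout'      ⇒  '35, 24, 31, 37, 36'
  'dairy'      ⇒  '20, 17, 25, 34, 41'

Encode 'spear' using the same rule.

Each letter is replaced by its alphabet position (a=1..z=26) + 16.
Applying it to spear: s=19→35, p=16→32, e=5→21, a=1→17, r=18→34.

35, 32, 21, 17, 34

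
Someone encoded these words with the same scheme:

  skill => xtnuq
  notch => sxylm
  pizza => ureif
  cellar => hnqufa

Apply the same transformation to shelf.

Shifts by position in skill: pos 0: s→x (+5), pos 1: k→t (+9), pos 2: i→n (+5), pos 3: l→u (+9) — repeating every 2. A repeating key of period 2 is used — shifts +5, +9 over and over.
Applying it to shelf: s+5=x, h+9=q, e+5=j, l+9=u, f+5=k.

xqjuk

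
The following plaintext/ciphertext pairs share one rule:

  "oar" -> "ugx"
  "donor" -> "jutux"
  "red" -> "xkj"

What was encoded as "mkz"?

get

Compare letters: o→u is +6, a→g is +6, r→x is +6 — a constant shift. Every letter moves 6 places later in the alphabet, wrapping around z→a.
Reversing it on mkz: m−6=g, k−6=e, z−6=t.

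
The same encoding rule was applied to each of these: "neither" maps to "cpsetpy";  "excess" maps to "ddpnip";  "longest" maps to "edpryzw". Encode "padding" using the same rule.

rytoola

The output letters match the input read backwards, each shifted +11: neither reversed is rehtien. Read the word backwards and shift each letter +11.
On padding: reverse → gniddap; then shift: g+11=r, n+11=y, i+11=t, d+11=o, d+11=o, a+11=l, p+11=a.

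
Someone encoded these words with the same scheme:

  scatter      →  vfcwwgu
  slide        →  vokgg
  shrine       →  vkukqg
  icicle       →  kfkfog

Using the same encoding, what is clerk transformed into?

fogun

The shift depends on letter class: consonant s→v is +3, but vowel a→c is +2. Vowels shift forward by 2 and consonants shift forward by 3.
Applying it to clerk: c(cons)+3=f, l(cons)+3=o, e(vowel)+2=g, r(cons)+3=u, k(cons)+3=n.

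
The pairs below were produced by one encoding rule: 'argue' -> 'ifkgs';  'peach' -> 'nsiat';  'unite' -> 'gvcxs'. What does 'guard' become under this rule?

kgifj

a(0)→i(8) and r(17)→f(5) fit y≡9x+8 (mod 26); the inverse of 9 mod 26 is 3. Treating letters as 0–25, the rule is x ↦ 9x + 8 (mod 26).
On guard: g(6)→9·6+8≡10=k; u(20)→9·20+8≡6=g; a(0)→9·0+8≡8=i; r(17)→9·17+8≡5=f; d(3)→9·3+8≡9=j (all mod 26).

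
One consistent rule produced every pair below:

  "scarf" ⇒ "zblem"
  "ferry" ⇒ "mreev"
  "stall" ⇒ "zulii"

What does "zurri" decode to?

steel

s(18)→z(25) and c(2)→b(1) fit y≡21x+11 (mod 26); the inverse of 21 mod 26 is 5. Treating letters as 0–25, the rule is x ↦ 21x + 11 (mod 26).
Undoing it on zurri: z(25)→5·(25−11)≡18=s; u(20)→5·(20−11)≡19=t; r(17)→5·(17−11)≡4=e; r(17)→5·(17−11)≡4=e; i(8)→5·(8−11)≡11=l (all mod 26).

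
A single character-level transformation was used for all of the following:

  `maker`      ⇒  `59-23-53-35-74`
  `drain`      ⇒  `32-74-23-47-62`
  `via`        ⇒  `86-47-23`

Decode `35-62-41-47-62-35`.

m(#13)→59 and a(#1)→23: differences scale by 3, so n = 3·pos + 20. With a=1..z=26, the number is 3·pos + 20.
Undoing it on 35-62-41-47-62-35: 35→(35−20)÷3=5=e, 62→(62−20)÷3=14=n, 41→(41−20)÷3=7=g, 47→(47−20)÷3=9=i, 62→(62−20)÷3=14=n, 35→(35−20)÷3=5=e.

engine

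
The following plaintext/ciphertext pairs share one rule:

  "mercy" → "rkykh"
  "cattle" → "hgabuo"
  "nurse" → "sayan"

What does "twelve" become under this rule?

yclteo

In mercy: m→r is +5, e→k is +6, r→y is +7, c→k is +8 — the shift increases by 1 each position. Each letter shifts forward by (position + 5), i.e. 5, 6, 7, … — the shift grows by one for each successive letter.
For twelve: t+5=y, w+6=c, e+7=l, l+8=t, v+9=e, e+10=o.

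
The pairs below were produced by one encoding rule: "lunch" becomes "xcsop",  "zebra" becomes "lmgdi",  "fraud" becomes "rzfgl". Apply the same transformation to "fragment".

rzfsujzb

Shifts by position in lunch: pos 0: l→x (+12), pos 1: u→c (+8), pos 2: n→s (+5), pos 3: c→o (+12), pos 4: h→p (+8) — repeating every 3. It's a Vigenère-style cipher with numeric key [12,8,5]: position i shifts by key[i mod 3].
On fragment: f+12=r, r+8=z, a+5=f, g+12=s, m+8=u, e+5=j, n+12=z, t+8=b.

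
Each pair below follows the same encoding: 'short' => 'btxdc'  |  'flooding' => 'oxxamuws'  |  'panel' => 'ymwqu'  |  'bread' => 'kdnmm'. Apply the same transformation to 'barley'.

Shifts by position in short: pos 0: s→b (+9), pos 1: h→t (+12), pos 2: o→x (+9), pos 3: r→d (+12) — repeating every 2. It's a Vigenère-style cipher with numeric key [9,12]: position i shifts by key[i mod 2].
For barley: b+9=k, a+12=m, r+9=a, l+12=x, e+9=n, y+12=k.

kmaxnk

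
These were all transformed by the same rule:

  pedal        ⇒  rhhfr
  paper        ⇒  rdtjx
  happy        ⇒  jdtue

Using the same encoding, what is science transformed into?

ufmjtjm

In pedal: p→r is +2, e→h is +3, d→h is +4, a→f is +5 — the shift increases by 1 each position. The shift increases by 1 at each position, starting from +2: 2, 3, 4, ….
On science: s+2=u, c+3=f, i+4=m, e+5=j, n+6=t, c+7=j, e+8=m.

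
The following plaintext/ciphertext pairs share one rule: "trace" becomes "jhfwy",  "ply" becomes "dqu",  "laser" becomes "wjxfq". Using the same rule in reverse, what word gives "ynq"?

The output letters match the input read backwards, each shifted +5: trace reversed is ecart. Two steps: reverse the string, then apply a Caesar shift of +5.
Reversing it on ynq: shift back: y−5=t, n−5=i, q−5=l → til; then reverse → lit.

lit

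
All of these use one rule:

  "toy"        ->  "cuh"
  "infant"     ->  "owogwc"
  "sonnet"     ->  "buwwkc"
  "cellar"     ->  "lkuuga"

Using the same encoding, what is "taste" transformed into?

cgbck

The shift depends on letter class: consonant t→c is +9, but vowel o→u is +6. Two shifts are in play — +6 for a/e/i/o/u, +9 for every other letter.
Applying it to taste: t(cons)+9=c, a(vowel)+6=g, s(cons)+9=b, t(cons)+9=c, e(vowel)+6=k.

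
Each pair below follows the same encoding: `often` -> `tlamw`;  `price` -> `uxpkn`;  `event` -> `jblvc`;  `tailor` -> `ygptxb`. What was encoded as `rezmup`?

myself

In often: o→t is +5, f→l is +6, t→a is +7, e→m is +8 — the shift increases by 1 each position. Each letter shifts forward by (position + 5), i.e. 5, 6, 7, … — the shift grows by one for each successive letter.
Reversing it on rezmup: r−5=m, e−6=y, z−7=s, m−8=e, u−9=l, p−10=f.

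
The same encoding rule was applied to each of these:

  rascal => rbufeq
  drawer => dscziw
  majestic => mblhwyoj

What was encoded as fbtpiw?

farmer

In rascal: r→r is +0, a→b is +1, s→u is +2, c→f is +3 — the shift increases by 1 each position. Each letter shifts forward by its position index (0, 1, 2, …) — the shift grows by one for each successive letter.
Reversing it on fbtpiw: f−0=f, b−1=a, t−2=r, p−3=m, i−4=e, w−5=r.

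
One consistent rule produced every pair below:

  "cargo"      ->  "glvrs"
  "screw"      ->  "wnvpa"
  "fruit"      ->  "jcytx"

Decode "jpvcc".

ferry

Shifts by position in cargo: pos 0: c→g (+4), pos 1: a→l (+11), pos 2: r→v (+4), pos 3: g→r (+11) — repeating every 2. It's a Vigenère-style cipher with numeric key [4,11]: position i shifts by key[i mod 2].
Undoing it on jpvcc: j−4=f, p−11=e, v−4=r, c−11=r, c−4=y.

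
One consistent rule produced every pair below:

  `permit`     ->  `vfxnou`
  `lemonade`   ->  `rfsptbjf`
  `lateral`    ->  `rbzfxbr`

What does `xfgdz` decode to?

react

Shifts by position in permit: pos 0: p→v (+6), pos 1: e→f (+1), pos 2: r→x (+6), pos 3: m→n (+1) — repeating every 2. It's a Vigenère-style cipher with numeric key [6,1]: position i shifts by key[i mod 2].
Decoding xfgdz: x−6=r, f−1=e, g−6=a, d−1=c, z−6=t.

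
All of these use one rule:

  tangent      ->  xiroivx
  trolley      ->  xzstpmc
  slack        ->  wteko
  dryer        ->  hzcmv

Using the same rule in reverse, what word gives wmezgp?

It's a Vigenère-style cipher with numeric key [4,8]: position i shifts by key[i mod 2].
Reversing it on wmezgp: w−4=s, m−8=e, e−4=a, z−8=r, g−4=c, p−8=h.

search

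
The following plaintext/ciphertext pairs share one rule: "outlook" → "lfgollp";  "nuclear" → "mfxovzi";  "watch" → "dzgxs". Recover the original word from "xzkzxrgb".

Each pair mirrors across the alphabet (o↔l, u↔f, t↔g): positions sum to 25. Each letter is replaced by its mirror in the alphabet: a↔z, b↔y, c↔x, and so on (the Atbash cipher).
Decoding xzkzxrgb: x↔c, z↔a, k↔p, z↔a, x↔c, r↔i, g↔t, b↔y.

capacity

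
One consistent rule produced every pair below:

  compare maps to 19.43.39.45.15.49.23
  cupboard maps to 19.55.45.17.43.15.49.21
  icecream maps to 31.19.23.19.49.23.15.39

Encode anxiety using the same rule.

The formula is n = 2×(alphabet index, a=1) + 13.
On anxiety: a=1→15, n=14→41, x=24→61, i=9→31, e=5→23, t=20→53, y=25→63.

15.41.61.31.23.53.63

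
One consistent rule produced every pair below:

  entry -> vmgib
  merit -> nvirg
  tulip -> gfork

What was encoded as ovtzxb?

Each pair mirrors across the alphabet (e↔v, n↔m, t↔g): positions sum to 25. Letters are reflected about the middle of the alphabet (position → 25−position): Atbash.
Undoing it on ovtzxb: o↔l, v↔e, t↔g, z↔a, x↔c, b↔y.

legacy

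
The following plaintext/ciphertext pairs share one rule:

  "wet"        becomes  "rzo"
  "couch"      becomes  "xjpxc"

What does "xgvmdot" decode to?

Compare letters: w→r is +21, e→z is +21, t→o is +21 — a constant shift. It's a constant shift of +21 (ROT21).
Decoding xgvmdot: x−21=c, g−21=l, v−21=a, m−21=r, d−21=i, o−21=t, t−21=y.

clarity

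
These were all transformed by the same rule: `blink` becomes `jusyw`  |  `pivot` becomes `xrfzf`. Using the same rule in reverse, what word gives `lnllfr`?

In blink: b→j is +8, l→u is +9, i→s is +10, n→y is +11 — the shift increases by 1 each position. Letter i (0-indexed) is shifted by i+8, so successive shifts are 8, 9, 10, ….
Decoding lnllfr: l−8=d, n−9=e, l−10=b, l−11=a, f−12=t, r−13=e.

debate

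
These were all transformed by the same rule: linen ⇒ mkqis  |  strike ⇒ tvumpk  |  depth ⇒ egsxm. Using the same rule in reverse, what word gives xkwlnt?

In linen: l→m is +1, i→k is +2, n→q is +3, e→i is +4 — the shift increases by 1 each position. Letter i (0-indexed) is shifted by i+1, so successive shifts are 1, 2, 3, ….
Decoding xkwlnt: x−1=w, k−2=i, w−3=t, l−4=h, n−5=i, t−6=n.

within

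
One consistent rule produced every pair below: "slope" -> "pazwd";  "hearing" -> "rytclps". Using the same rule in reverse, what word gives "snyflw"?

The output letters match the input read backwards, each shifted +11: slope reversed is epols. Read the word backwards and shift each letter +11.
Undoing it on snyflw: shift back: s−11=h, n−11=c, y−11=n, f−11=u, l−11=a, w−11=l → hcnual; then reverse → launch.

launch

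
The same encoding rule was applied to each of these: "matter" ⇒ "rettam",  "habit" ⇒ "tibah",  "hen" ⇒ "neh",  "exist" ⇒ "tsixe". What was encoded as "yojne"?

enjoy

The word is simply reversed.
Undoing it on yojne: then reverse → enjoy.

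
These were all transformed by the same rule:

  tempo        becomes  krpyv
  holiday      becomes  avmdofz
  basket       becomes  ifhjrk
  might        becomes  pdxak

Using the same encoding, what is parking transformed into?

This is an affine cipher: with a=0,…,z=25, each position x becomes (3x+5) mod 26.
Applying it to parking: p(15)→3·15+5≡24=y; a(0)→3·0+5≡5=f; r(17)→3·17+5≡4=e; k(10)→3·10+5≡9=j; i(8)→3·8+5≡3=d; n(13)→3·13+5≡18=s; g(6)→3·6+5≡23=x (all mod 26).

yfejdsx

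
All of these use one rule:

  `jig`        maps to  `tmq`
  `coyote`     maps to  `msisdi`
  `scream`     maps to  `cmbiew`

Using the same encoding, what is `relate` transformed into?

The shift depends on letter class: consonant j→t is +10, but vowel i→m is +4. The rule splits by letter class: vowels +4, consonants +10.
Applying it to relate: r(cons)+10=b, e(vowel)+4=i, l(cons)+10=v, a(vowel)+4=e, t(cons)+10=d, e(vowel)+4=i.

bivedi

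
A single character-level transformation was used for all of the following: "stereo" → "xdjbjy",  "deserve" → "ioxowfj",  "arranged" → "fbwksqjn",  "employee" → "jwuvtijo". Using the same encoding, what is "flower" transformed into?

Shifts by position in stereo: pos 0: s→x (+5), pos 1: t→d (+10), pos 2: e→j (+5), pos 3: r→b (+10) — repeating every 2. The shifts repeat in a cycle of length 2: positions 0,1,… shift by +5, +10, then the pattern repeats.
For flower: f+5=k, l+10=v, o+5=t, w+10=g, e+5=j, r+10=b.

kvtgjb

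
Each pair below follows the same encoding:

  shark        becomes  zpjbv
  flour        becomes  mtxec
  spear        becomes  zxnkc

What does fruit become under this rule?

mzdse

Each letter shifts forward by (position + 7), i.e. 7, 8, 9, … — the shift grows by one for each successive letter.
Applying it to fruit: f+7=m, r+8=z, u+9=d, i+10=s, t+11=e.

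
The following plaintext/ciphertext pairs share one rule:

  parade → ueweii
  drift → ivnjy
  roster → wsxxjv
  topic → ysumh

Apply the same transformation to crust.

A repeating key of period 2 is used — shifts +5, +4 over and over.
For crust: c+5=h, r+4=v, u+5=z, s+4=w, t+5=y.

hvzwy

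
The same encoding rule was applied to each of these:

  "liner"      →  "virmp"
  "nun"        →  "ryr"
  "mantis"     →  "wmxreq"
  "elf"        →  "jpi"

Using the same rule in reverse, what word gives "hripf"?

blend

Read the word backwards and shift each letter +4.
Decoding hripf: shift back: h−4=d, r−4=n, i−4=e, p−4=l, f−4=b → dnelb; then reverse → blend.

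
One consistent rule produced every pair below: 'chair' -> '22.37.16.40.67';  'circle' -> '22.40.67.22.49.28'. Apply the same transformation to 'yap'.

88.16.61

c(#3)→22 and h(#8)→37: differences scale by 3, so n = 3·pos + 13. With a=1..z=26, the number is 3·pos + 13.
On yap: y=25→88, a=1→16, p=16→61.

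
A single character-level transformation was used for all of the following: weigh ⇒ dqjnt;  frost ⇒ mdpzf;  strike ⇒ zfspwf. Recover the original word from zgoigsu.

Shifts by position in weigh: pos 0: w→d (+7), pos 1: e→q (+12), pos 2: i→j (+1), pos 3: g→n (+7), pos 4: h→t (+12) — repeating every 3. A repeating key of period 3 is used — shifts +7, +12, +1 over and over.
Decoding zgoigsu: z−7=s, g−12=u, o−1=n, i−7=b, g−12=u, s−1=r, u−7=n.

sunburn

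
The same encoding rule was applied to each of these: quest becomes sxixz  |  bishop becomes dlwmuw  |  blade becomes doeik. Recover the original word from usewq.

spark

In quest: q→s is +2, u→x is +3, e→i is +4, s→x is +5 — the shift increases by 1 each position. Each letter shifts forward by (position + 2), i.e. 2, 3, 4, … — the shift grows by one for each successive letter.
Reversing it on usewq: u−2=s, s−3=p, e−4=a, w−5=r, q−6=k.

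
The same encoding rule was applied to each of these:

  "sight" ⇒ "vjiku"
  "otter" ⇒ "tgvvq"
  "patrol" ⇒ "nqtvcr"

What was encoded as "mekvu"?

stick

The output letters match the input read backwards, each shifted +2: sight reversed is thgis. The word is reversed, then every letter is shifted forward by 2.
Undoing it on mekvu: shift back: m−2=k, e−2=c, k−2=i, v−2=t, u−2=s → kcits; then reverse → stick.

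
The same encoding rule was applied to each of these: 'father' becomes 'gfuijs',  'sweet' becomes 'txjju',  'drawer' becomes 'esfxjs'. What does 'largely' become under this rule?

mfshjmz

Vowels shift forward by 5 and consonants shift forward by 1.
Applying it to largely: l(cons)+1=m, a(vowel)+5=f, r(cons)+1=s, g(cons)+1=h, e(vowel)+5=j, l(cons)+1=m, y(cons)+1=z.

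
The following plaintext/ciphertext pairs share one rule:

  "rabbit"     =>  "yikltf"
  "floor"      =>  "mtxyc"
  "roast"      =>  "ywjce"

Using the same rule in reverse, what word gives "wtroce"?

pliers

Each letter shifts forward by (position + 7), i.e. 7, 8, 9, … — the shift grows by one for each successive letter.
Undoing it on wtroce: w−7=p, t−8=l, r−9=i, o−10=e, c−11=r, e−12=s.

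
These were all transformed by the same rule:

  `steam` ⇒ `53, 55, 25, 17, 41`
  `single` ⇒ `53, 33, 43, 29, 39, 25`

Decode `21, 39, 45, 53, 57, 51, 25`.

closure

s(#19)→53 and t(#20)→55: differences scale by 2, so n = 2·pos + 15. Each letter becomes 2×(its alphabet position, a=1..z=26) + 15.
Undoing it on 21, 39, 45, 53, 57, 51, 25: 21→(21−15)÷2=3=c, 39→(39−15)÷2=12=l, 45→(45−15)÷2=15=o, 53→(53−15)÷2=19=s, 57→(57−15)÷2=21=u, 51→(51−15)÷2=18=r, 25→(25−15)÷2=5=e.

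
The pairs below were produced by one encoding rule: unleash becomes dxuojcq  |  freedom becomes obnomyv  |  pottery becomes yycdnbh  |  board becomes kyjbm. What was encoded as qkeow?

It's a Vigenère-style cipher with numeric key [9,10]: position i shifts by key[i mod 2].
Undoing it on qkeow: q−9=h, k−10=a, e−9=v, o−10=e, w−9=n.

haven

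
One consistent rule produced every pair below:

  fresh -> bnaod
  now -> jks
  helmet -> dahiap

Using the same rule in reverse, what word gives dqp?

hut

It's a constant shift of +22 (ROT22).
Undoing it on dqp: d−22=h, q−22=u, p−22=t.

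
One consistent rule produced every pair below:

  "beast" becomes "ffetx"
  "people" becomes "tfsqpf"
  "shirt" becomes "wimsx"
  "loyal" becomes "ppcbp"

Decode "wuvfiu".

Shifts by position in beast: pos 0: b→f (+4), pos 1: e→f (+1), pos 2: a→e (+4), pos 3: s→t (+1) — repeating every 2. It's a Vigenère-style cipher with numeric key [4,1]: position i shifts by key[i mod 2].
Decoding wuvfiu: w−4=s, u−1=t, v−4=r, f−1=e, i−4=e, u−1=t.

street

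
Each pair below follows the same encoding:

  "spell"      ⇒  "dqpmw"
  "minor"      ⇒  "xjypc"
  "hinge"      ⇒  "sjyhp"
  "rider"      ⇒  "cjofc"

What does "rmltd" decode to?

Shifts by position in spell: pos 0: s→d (+11), pos 1: p→q (+1), pos 2: e→p (+11), pos 3: l→m (+1) — repeating every 2. A repeating key of period 2 is used — shifts +11, +1 over and over.
Decoding rmltd: r−11=g, m−1=l, l−11=a, t−1=s, d−11=s.

glass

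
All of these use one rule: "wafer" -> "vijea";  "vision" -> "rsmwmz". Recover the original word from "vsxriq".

The output letters match the input read backwards, each shifted +4: wafer reversed is refaw. The word is reversed, then every letter is shifted forward by 4.
Decoding vsxriq: shift back: v−4=r, s−4=o, x−4=t, r−4=n, i−4=e, q−4=m → rotnem; then reverse → mentor.

mentor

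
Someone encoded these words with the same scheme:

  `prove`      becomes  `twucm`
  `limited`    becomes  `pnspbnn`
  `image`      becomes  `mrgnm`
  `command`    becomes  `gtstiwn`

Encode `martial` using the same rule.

Each letter shifts forward by (position + 4), i.e. 4, 5, 6, … — the shift grows by one for each successive letter.
Applying it to martial: m+4=q, a+5=f, r+6=x, t+7=a, i+8=q, a+9=j, l+10=v.

qfxaqjv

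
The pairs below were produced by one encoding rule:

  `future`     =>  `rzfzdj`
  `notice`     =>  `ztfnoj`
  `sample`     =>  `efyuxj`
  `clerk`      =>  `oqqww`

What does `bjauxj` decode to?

A repeating key of period 2 is used — shifts +12, +5 over and over.
Reversing it on bjauxj: b−12=p, j−5=e, a−12=o, u−5=p, x−12=l, j−5=e.

people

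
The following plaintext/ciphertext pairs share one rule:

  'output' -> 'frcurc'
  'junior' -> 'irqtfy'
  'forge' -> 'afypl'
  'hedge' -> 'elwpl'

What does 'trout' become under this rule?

cyfrc

o(14)→f(5) and u(20)→r(17) fit y≡15x+3 (mod 26); the inverse of 15 mod 26 is 7. Treating letters as 0–25, the rule is x ↦ 15x + 3 (mod 26).
On trout: t(19)→15·19+3≡2=c; r(17)→15·17+3≡24=y; o(14)→15·14+3≡5=f; u(20)→15·20+3≡17=r; t(19)→15·19+3≡2=c (all mod 26).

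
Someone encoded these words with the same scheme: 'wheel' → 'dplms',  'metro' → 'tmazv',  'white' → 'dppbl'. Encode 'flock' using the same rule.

mtvkr

Shifts by position in wheel: pos 0: w→d (+7), pos 1: h→p (+8), pos 2: e→l (+7), pos 3: e→m (+8) — repeating every 2. A repeating key of period 2 is used — shifts +7, +8 over and over.
For flock: f+7=m, l+8=t, o+7=v, c+8=k, k+7=r.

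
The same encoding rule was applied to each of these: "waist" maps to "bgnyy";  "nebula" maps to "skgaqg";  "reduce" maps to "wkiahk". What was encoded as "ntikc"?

Shifts by position in waist: pos 0: w→b (+5), pos 1: a→g (+6), pos 2: i→n (+5), pos 3: s→y (+6) — repeating every 2. A repeating key of period 2 is used — shifts +5, +6 over and over.
Reversing it on ntikc: n−5=i, t−6=n, i−5=d, k−6=e, c−5=x.

index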